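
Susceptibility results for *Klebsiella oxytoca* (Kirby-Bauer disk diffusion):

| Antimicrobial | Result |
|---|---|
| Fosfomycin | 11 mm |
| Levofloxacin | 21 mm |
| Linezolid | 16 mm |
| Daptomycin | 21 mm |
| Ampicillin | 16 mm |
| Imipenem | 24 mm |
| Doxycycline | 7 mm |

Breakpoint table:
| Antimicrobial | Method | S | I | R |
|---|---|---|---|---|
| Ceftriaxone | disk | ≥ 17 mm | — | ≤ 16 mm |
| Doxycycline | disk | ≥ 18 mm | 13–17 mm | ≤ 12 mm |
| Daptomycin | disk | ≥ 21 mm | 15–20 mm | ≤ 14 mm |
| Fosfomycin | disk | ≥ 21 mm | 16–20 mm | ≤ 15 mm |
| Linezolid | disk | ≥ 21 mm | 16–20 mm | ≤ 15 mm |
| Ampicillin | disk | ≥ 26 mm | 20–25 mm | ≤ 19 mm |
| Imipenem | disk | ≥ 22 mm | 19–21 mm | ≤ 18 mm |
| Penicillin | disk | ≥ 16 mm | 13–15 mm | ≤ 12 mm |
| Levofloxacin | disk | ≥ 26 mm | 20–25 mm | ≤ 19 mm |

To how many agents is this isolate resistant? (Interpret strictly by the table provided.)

Fosfomycin (11 mm) ≤ 15 mm — resistant
Levofloxacin (21 mm) in 20–25 mm → intermediate
Linezolid: 16 mm is in 16–20 mm — Intermediate
Daptomycin (21 mm) ≥ 21 mm → Susceptible
Ampicillin 16 mm: ≤ 19 mm ⇒ R
Imipenem (24 mm) ≥ 22 mm → Susceptible
Doxycycline 7 mm: ≤ 12 mm → Resistant
Resistant: 3

3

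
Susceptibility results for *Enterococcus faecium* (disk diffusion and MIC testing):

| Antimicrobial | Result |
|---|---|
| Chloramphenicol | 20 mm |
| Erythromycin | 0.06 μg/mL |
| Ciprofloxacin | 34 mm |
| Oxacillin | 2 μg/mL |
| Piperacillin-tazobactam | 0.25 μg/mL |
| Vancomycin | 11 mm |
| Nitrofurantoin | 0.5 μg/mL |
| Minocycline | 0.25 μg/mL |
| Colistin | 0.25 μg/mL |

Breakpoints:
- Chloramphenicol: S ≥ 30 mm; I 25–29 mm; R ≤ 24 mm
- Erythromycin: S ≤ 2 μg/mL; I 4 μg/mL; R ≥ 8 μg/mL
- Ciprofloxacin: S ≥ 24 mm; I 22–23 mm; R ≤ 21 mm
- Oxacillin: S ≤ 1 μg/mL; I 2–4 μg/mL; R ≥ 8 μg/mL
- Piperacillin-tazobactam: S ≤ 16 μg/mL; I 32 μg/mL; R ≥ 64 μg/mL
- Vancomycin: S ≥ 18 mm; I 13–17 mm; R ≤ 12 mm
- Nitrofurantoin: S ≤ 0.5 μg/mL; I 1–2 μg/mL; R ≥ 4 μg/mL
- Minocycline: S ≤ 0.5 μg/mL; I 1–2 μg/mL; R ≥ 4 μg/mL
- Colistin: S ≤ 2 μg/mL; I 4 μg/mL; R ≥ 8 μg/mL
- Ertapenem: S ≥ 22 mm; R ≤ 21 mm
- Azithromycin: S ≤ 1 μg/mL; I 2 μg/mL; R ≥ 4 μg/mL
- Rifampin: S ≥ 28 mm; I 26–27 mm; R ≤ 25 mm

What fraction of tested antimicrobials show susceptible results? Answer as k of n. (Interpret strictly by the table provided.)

Chloramphenicol 20 mm: ≤ 24 mm — resistant
Erythromycin (0.06 μg/mL) ≤ 2 μg/mL → Susceptible
Ciprofloxacin 34 mm: ≥ 24 mm → S
Oxacillin: 2 μg/mL is in 2–4 μg/mL ⇒ Intermediate
Piperacillin-tazobactam (0.25 μg/mL) ≤ 16 μg/mL — Susceptible
Vancomycin: 11 mm is ≤ 12 mm ⇒ R
Nitrofurantoin: 0.5 μg/mL is ≤ 0.5 μg/mL — S
Minocycline: 0.25 μg/mL is ≤ 0.5 μg/mL ⇒ Susceptible
Colistin: 0.25 μg/mL is ≤ 2 μg/mL — Susceptible
Susceptible: 6/9

6 of 9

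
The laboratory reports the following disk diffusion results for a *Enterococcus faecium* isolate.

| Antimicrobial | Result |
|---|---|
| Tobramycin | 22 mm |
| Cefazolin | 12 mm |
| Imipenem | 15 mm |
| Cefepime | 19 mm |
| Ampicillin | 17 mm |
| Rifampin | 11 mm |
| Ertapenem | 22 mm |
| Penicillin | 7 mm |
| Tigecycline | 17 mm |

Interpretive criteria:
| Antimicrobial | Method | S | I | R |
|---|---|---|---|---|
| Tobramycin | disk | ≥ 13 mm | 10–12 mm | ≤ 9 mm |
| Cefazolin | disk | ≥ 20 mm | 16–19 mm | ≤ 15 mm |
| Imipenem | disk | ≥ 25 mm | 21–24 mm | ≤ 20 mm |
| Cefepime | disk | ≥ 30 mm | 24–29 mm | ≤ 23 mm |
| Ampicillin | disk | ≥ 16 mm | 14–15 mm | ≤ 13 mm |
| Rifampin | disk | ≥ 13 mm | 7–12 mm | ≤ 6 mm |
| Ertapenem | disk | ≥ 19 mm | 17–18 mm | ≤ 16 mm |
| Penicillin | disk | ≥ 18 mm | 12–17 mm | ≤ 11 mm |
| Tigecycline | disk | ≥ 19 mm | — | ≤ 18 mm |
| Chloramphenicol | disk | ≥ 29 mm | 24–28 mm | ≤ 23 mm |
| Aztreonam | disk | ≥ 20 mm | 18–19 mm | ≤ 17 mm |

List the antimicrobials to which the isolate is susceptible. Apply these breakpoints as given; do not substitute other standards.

tobramycin, ampicillin, ertapenem

Tobramycin: 22 mm is ≥ 13 mm — susceptible
Cefazolin 12 mm: ≤ 15 mm → R
Imipenem 15 mm: ≤ 20 mm → R
Cefepime: 19 mm is ≤ 23 mm — R
Ampicillin: 17 mm is ≥ 16 mm → Susceptible
Rifampin 11 mm: in 7–12 mm → intermediate
Ertapenem: 22 mm is ≥ 19 mm ⇒ S
Penicillin 7 mm: ≤ 11 mm ⇒ R
Tigecycline (17 mm) ≤ 18 mm — R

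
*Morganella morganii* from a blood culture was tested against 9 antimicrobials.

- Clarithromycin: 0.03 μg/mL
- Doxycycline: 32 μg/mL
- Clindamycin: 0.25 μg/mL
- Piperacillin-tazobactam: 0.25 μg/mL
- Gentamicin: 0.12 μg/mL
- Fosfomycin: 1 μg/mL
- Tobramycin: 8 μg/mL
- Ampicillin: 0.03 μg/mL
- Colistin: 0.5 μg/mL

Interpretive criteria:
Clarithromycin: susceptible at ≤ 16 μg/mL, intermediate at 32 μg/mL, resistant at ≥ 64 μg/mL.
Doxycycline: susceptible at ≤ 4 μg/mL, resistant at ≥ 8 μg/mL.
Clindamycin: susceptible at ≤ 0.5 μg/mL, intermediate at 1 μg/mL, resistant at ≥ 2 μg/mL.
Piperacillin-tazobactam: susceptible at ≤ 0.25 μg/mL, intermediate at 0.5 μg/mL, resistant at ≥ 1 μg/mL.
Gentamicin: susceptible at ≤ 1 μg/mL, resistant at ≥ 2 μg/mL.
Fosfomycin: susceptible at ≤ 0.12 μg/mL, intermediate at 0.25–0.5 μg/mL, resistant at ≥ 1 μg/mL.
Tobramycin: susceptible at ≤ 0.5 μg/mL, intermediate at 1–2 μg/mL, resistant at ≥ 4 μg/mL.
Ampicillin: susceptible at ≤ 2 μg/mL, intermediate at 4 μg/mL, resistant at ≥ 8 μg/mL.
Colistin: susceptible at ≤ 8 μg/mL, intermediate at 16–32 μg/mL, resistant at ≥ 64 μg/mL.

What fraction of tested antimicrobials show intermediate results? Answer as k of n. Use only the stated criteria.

0 of 9

Clarithromycin (0.03 μg/mL) ≤ 16 μg/mL — Susceptible
Doxycycline 32 μg/mL: ≥ 8 μg/mL — Resistant
Clindamycin: 0.25 μg/mL is ≤ 0.5 μg/mL ⇒ Susceptible
Piperacillin-tazobactam 0.25 μg/mL: ≤ 0.25 μg/mL ⇒ susceptible
Gentamicin: 0.12 μg/mL is ≤ 1 μg/mL → Susceptible
Fosfomycin 1 μg/mL: ≥ 1 μg/mL — R
Tobramycin: 8 μg/mL is ≥ 4 μg/mL → Resistant
Ampicillin: 0.03 μg/mL is ≤ 2 μg/mL — susceptible
Colistin 0.5 μg/mL: ≤ 8 μg/mL ⇒ S
Intermediate: 0/9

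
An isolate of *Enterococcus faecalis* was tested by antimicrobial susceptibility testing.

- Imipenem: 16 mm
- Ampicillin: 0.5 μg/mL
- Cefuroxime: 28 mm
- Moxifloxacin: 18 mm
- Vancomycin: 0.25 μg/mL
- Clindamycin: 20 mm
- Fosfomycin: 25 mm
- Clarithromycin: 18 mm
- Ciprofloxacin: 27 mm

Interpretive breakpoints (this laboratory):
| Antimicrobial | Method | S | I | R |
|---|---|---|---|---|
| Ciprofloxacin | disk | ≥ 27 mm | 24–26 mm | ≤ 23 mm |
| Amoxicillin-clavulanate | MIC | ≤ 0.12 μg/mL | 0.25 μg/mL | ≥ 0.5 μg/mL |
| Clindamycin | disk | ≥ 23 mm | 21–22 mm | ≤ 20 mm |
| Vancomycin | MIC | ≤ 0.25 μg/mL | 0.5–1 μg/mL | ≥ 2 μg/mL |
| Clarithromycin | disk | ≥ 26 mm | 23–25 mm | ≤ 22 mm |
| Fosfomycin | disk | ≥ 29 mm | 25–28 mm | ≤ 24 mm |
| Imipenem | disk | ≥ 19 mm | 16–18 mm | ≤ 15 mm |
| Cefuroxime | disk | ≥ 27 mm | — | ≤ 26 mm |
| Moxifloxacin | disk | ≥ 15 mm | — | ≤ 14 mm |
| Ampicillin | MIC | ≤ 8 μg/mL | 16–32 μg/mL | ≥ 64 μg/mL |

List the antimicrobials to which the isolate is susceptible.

Imipenem 16 mm: in 16–18 mm → I
Ampicillin (0.5 μg/mL) ≤ 8 μg/mL — Susceptible
Cefuroxime 28 mm: ≥ 27 mm → susceptible
Moxifloxacin (18 mm) ≥ 15 mm → Susceptible
Vancomycin (0.25 μg/mL) ≤ 0.25 μg/mL ⇒ susceptible
Clindamycin: 20 mm is ≤ 20 mm ⇒ R
Fosfomycin (25 mm) in 25–28 mm → Intermediate
Clarithromycin: 18 mm is ≤ 22 mm — resistant
Ciprofloxacin 27 mm: ≥ 27 mm ⇒ susceptible

ampicillin, cefuroxime, moxifloxacin, vancomycin, ciprofloxacin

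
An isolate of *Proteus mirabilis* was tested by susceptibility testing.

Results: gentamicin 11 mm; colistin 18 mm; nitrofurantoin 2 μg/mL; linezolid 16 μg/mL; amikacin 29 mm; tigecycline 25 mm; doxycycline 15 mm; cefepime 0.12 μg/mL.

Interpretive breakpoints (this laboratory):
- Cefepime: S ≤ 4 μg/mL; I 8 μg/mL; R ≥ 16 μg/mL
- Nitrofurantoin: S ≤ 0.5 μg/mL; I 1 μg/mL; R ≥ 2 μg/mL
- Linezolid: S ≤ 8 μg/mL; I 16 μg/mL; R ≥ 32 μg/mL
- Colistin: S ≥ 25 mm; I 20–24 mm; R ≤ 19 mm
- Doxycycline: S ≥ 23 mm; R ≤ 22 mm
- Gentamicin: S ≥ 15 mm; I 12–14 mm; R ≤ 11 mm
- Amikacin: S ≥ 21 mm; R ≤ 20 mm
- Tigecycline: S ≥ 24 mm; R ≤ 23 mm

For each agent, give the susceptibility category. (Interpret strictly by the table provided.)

R, R, R, I, S, S, R, S

Gentamicin 11 mm: ≤ 11 mm — resistant
Colistin 18 mm: ≤ 19 mm — Resistant
Nitrofurantoin 2 μg/mL: ≥ 2 μg/mL — Resistant
Linezolid: 16 μg/mL is = 16 μg/mL ⇒ intermediate
Amikacin: 29 mm is ≥ 21 mm → S
Tigecycline: 25 mm is ≥ 24 mm → susceptible
Doxycycline 15 mm: ≤ 22 mm → R
Cefepime: 0.12 μg/mL is ≤ 4 μg/mL — S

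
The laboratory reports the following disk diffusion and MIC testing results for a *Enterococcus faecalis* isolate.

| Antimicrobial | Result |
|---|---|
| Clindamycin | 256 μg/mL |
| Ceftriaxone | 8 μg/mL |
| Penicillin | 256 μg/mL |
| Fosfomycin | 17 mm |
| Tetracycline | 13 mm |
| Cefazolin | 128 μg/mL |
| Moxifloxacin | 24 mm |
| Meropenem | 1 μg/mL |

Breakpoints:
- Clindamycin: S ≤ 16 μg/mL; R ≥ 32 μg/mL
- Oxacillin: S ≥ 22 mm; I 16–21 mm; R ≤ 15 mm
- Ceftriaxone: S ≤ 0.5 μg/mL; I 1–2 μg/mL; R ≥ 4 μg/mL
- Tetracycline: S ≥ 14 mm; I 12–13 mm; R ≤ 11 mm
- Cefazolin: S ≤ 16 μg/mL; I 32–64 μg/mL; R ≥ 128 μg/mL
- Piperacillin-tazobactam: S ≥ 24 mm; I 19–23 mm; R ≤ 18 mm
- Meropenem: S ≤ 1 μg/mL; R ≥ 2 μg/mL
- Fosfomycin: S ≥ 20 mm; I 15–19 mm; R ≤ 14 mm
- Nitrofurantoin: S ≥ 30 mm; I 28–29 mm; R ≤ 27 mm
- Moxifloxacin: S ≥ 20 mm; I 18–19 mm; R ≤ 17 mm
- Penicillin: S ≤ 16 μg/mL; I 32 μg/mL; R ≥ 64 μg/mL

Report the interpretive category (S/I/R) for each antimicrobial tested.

R, R, R, I, I, R, S, S

Clindamycin: 256 μg/mL is ≥ 32 μg/mL → resistant
Ceftriaxone: 8 μg/mL is ≥ 4 μg/mL — resistant
Penicillin: 256 μg/mL is ≥ 64 μg/mL — Resistant
Fosfomycin (17 mm) in 15–19 mm ⇒ intermediate
Tetracycline 13 mm: in 12–13 mm → intermediate
Cefazolin 128 μg/mL: ≥ 128 μg/mL ⇒ R
Moxifloxacin: 24 mm is ≥ 20 mm ⇒ S
Meropenem 1 μg/mL: ≤ 1 μg/mL → susceptible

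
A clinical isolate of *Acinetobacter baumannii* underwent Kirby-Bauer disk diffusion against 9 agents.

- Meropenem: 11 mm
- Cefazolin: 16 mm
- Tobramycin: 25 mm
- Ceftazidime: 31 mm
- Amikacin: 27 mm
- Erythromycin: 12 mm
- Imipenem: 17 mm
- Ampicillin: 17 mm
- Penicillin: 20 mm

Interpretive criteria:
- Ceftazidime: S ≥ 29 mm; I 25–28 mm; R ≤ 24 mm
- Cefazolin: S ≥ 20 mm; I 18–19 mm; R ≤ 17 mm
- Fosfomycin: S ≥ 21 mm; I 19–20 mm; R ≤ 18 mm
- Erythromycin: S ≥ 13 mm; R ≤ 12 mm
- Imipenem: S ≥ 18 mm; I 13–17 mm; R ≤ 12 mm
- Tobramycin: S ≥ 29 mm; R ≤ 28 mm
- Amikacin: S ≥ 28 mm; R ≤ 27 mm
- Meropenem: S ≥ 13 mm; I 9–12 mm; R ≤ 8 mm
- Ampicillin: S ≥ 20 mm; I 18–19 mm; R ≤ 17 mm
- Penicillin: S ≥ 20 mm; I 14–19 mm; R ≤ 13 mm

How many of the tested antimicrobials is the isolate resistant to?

5

Meropenem 11 mm: in 9–12 mm ⇒ I
Cefazolin 16 mm: ≤ 17 mm ⇒ resistant
Tobramycin 25 mm: ≤ 28 mm → resistant
Ceftazidime (31 mm) ≥ 29 mm ⇒ S
Amikacin (27 mm) ≤ 27 mm ⇒ Resistant
Erythromycin (12 mm) ≤ 12 mm ⇒ Resistant
Imipenem (17 mm) in 13–17 mm → I
Ampicillin: 17 mm is ≤ 17 mm → resistant
Penicillin 20 mm: ≥ 20 mm ⇒ susceptible
Resistant: 5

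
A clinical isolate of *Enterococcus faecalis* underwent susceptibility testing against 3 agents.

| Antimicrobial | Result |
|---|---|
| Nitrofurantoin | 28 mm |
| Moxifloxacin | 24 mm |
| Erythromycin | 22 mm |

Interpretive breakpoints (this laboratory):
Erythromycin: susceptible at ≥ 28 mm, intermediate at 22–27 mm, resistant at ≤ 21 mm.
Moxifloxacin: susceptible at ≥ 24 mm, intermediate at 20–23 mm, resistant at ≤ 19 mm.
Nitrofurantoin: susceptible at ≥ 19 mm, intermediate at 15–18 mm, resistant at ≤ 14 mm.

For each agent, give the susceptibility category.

S, S, I

Nitrofurantoin (28 mm) ≥ 19 mm — Susceptible
Moxifloxacin (24 mm) ≥ 24 mm — Susceptible
Erythromycin: 22 mm is in 22–27 mm → intermediate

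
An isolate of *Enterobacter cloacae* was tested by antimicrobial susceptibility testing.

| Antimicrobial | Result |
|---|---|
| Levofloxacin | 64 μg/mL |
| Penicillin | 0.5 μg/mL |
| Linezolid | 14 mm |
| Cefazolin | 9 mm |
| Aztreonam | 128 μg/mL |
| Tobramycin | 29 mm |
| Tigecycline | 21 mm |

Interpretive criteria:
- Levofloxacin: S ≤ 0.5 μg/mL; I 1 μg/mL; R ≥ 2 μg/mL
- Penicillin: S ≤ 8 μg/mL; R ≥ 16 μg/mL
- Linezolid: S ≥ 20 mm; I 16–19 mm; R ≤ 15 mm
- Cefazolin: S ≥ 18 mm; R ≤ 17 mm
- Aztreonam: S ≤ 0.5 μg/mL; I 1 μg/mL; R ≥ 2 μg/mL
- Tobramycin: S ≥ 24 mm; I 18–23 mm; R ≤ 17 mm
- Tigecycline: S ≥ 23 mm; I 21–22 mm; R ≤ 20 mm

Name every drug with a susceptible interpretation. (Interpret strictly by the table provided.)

penicillin, tobramycin

Levofloxacin: 64 μg/mL is ≥ 2 μg/mL → Resistant
Penicillin 0.5 μg/mL: ≤ 8 μg/mL → Susceptible
Linezolid (14 mm) ≤ 15 mm → resistant
Cefazolin: 9 mm is ≤ 17 mm → Resistant
Aztreonam: 128 μg/mL is ≥ 2 μg/mL ⇒ Resistant
Tobramycin (29 mm) ≥ 24 mm → Susceptible
Tigecycline: 21 mm is in 21–22 mm ⇒ Intermediate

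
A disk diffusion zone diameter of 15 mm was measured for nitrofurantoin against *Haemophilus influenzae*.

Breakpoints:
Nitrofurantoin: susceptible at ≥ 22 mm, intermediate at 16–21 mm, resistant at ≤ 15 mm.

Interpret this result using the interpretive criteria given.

Nitrofurantoin: 15 mm is ≤ 15 mm ⇒ Resistant

Resistant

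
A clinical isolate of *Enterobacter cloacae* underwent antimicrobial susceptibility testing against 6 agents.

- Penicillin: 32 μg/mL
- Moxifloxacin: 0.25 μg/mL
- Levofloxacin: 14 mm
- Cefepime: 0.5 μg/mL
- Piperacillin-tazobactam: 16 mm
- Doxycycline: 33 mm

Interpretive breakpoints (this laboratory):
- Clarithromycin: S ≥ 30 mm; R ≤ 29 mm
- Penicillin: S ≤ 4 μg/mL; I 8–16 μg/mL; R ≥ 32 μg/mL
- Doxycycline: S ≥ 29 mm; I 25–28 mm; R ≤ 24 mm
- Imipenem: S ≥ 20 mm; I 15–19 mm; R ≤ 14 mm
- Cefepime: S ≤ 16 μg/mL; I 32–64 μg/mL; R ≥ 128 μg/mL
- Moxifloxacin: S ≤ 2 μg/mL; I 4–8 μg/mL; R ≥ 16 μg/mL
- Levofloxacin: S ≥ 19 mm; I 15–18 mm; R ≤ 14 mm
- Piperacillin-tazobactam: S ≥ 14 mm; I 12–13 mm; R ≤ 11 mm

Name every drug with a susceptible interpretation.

Penicillin: 32 μg/mL is ≥ 32 μg/mL ⇒ resistant
Moxifloxacin (0.25 μg/mL) ≤ 2 μg/mL → Susceptible
Levofloxacin 14 mm: ≤ 14 mm ⇒ R
Cefepime 0.5 μg/mL: ≤ 16 μg/mL — susceptible
Piperacillin-tazobactam (16 mm) ≥ 14 mm — S
Doxycycline 33 mm: ≥ 29 mm — Susceptible

moxifloxacin, cefepime, piperacillin-tazobactam, doxycycline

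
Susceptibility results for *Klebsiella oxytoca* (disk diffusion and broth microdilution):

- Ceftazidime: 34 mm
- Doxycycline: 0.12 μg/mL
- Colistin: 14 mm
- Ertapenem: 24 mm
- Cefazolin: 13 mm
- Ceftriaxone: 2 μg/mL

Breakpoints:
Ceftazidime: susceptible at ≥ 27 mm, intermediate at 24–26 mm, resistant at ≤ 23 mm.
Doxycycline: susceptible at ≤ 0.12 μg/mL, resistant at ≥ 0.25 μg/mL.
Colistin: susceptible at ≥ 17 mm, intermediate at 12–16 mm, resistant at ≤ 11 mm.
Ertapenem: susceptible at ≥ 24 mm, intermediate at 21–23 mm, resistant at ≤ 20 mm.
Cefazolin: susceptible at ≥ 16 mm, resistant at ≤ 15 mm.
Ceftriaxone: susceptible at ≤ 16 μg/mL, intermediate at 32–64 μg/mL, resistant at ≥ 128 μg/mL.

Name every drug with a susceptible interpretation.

ceftazidime, doxycycline, ertapenem, ceftriaxone

Ceftazidime (34 mm) ≥ 27 mm → susceptible
Doxycycline (0.12 μg/mL) ≤ 0.12 μg/mL ⇒ susceptible
Colistin (14 mm) in 12–16 mm → intermediate
Ertapenem: 24 mm is ≥ 24 mm ⇒ Susceptible
Cefazolin 13 mm: ≤ 15 mm — R
Ceftriaxone (2 μg/mL) ≤ 16 μg/mL → S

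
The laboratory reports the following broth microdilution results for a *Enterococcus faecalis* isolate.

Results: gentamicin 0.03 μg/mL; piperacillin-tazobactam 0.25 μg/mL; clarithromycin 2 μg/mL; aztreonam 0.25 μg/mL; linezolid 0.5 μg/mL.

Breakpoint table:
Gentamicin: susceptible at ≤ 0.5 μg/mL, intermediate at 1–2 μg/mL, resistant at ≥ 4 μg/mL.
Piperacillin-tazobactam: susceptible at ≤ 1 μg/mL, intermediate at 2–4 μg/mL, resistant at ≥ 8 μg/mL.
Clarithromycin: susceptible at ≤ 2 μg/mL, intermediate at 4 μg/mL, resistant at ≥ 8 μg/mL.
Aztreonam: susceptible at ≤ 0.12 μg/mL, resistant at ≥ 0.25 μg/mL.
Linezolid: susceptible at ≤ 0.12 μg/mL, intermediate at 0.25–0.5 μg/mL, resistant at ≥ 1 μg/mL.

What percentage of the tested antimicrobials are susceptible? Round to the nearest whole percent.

Gentamicin: 0.03 μg/mL is ≤ 0.5 μg/mL → S
Piperacillin-tazobactam: 0.25 μg/mL is ≤ 1 μg/mL — S
Clarithromycin 2 μg/mL: ≤ 2 μg/mL ⇒ Susceptible
Aztreonam: 0.25 μg/mL is ≥ 0.25 μg/mL → R
Linezolid: 0.5 μg/mL is in 0.25–0.5 μg/mL → intermediate
Susceptible: 3/5

60%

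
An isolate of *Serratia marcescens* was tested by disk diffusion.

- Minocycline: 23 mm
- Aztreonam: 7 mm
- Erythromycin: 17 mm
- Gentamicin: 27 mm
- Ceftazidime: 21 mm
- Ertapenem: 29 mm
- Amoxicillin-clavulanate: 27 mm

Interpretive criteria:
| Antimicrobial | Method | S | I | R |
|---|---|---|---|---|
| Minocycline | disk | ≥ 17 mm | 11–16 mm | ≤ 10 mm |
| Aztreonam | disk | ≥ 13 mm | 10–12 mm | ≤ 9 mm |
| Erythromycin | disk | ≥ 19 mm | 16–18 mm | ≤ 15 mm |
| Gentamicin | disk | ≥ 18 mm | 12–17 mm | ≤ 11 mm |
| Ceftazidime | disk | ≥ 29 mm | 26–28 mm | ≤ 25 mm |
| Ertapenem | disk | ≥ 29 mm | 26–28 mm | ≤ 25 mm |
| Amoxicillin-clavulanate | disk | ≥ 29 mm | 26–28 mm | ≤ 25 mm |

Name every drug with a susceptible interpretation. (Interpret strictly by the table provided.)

minocycline, gentamicin, ertapenem

Minocycline 23 mm: ≥ 17 mm → S
Aztreonam (7 mm) ≤ 9 mm ⇒ resistant
Erythromycin (17 mm) in 16–18 mm → Intermediate
Gentamicin: 27 mm is ≥ 18 mm — S
Ceftazidime: 21 mm is ≤ 25 mm ⇒ Resistant
Ertapenem 29 mm: ≥ 29 mm — S
Amoxicillin-clavulanate (27 mm) in 26–28 mm → I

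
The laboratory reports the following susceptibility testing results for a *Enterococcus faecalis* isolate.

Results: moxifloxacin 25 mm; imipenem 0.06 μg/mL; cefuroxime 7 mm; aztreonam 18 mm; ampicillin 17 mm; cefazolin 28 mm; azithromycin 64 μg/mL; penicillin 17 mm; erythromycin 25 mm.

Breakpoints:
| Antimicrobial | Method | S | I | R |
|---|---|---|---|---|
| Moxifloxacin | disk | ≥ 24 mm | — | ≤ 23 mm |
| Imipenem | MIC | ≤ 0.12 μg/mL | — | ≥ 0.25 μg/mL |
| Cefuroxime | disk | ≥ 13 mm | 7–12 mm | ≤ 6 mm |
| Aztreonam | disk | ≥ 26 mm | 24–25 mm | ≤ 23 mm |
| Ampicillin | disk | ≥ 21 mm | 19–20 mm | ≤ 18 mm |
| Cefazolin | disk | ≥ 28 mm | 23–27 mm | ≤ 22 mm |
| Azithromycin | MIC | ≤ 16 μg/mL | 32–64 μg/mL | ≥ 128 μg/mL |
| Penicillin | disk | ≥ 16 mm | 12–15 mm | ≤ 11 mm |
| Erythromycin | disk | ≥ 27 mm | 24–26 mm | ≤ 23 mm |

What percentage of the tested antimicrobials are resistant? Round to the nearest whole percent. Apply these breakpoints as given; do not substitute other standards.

22%

Moxifloxacin (25 mm) ≥ 24 mm — Susceptible
Imipenem (0.06 μg/mL) ≤ 0.12 μg/mL → Susceptible
Cefuroxime 7 mm: in 7–12 mm — I
Aztreonam 18 mm: ≤ 23 mm → R
Ampicillin (17 mm) ≤ 18 mm → R
Cefazolin (28 mm) ≥ 28 mm → S
Azithromycin: 64 μg/mL is in 32–64 μg/mL — intermediate
Penicillin: 17 mm is ≥ 16 mm — S
Erythromycin: 25 mm is in 24–26 mm → intermediate
Resistant: 2/9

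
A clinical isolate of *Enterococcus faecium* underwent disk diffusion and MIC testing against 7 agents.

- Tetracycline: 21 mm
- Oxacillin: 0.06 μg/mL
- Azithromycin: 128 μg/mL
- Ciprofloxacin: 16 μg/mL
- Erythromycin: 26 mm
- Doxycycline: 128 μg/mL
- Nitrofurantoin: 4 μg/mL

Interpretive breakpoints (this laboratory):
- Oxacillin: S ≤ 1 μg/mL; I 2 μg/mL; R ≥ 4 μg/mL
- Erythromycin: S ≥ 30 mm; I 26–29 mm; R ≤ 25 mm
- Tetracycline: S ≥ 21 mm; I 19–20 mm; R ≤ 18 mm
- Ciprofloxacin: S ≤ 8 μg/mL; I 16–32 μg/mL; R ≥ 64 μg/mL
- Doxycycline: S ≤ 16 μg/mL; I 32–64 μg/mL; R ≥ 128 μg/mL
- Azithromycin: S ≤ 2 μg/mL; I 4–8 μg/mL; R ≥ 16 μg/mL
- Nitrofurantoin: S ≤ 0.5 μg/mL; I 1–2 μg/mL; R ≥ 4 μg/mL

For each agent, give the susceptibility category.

S, S, R, I, I, R, R

Tetracycline (21 mm) ≥ 21 mm — Susceptible
Oxacillin (0.06 μg/mL) ≤ 1 μg/mL → Susceptible
Azithromycin: 128 μg/mL is ≥ 16 μg/mL — Resistant
Ciprofloxacin 16 μg/mL: in 16–32 μg/mL ⇒ I
Erythromycin 26 mm: in 26–29 mm → Intermediate
Doxycycline (128 μg/mL) ≥ 128 μg/mL — Resistant
Nitrofurantoin: 4 μg/mL is ≥ 4 μg/mL — R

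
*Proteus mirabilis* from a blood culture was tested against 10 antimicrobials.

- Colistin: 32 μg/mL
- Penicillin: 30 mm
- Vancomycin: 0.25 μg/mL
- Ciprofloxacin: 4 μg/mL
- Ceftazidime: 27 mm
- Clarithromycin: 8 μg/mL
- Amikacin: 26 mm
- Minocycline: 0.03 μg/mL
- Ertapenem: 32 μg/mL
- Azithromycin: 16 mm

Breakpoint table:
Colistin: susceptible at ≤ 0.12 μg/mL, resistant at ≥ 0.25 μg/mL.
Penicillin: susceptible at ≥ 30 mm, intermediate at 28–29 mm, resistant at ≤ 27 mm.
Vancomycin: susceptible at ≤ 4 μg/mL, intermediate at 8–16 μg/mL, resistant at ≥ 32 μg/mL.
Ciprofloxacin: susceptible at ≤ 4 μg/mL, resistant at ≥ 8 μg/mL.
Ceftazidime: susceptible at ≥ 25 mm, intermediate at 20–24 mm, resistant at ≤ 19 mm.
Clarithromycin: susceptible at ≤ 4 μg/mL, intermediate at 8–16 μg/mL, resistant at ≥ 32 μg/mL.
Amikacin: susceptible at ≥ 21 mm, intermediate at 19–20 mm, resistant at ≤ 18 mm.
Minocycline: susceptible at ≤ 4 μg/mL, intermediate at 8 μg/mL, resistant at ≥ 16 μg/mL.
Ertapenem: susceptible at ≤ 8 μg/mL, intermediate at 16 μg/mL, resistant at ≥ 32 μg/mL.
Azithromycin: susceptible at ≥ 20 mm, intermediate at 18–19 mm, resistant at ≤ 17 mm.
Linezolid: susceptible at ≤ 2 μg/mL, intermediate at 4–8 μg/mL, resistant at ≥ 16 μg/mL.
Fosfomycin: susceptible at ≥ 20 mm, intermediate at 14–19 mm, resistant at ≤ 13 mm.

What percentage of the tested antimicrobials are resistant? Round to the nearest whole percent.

Colistin (32 μg/mL) ≥ 0.25 μg/mL → Resistant
Penicillin 30 mm: ≥ 30 mm → susceptible
Vancomycin (0.25 μg/mL) ≤ 4 μg/mL ⇒ S
Ciprofloxacin: 4 μg/mL is ≤ 4 μg/mL ⇒ Susceptible
Ceftazidime (27 mm) ≥ 25 mm — S
Clarithromycin: 8 μg/mL is in 8–16 μg/mL → Intermediate
Amikacin: 26 mm is ≥ 21 mm → S
Minocycline (0.03 μg/mL) ≤ 4 μg/mL → Susceptible
Ertapenem: 32 μg/mL is ≥ 32 μg/mL → R
Azithromycin (16 mm) ≤ 17 mm — Resistant
Resistant: 3/10

30%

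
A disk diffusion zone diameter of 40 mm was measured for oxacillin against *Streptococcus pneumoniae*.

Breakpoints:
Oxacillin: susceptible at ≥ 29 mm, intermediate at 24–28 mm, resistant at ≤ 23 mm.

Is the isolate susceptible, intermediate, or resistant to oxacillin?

S

Oxacillin 40 mm: ≥ 29 mm → S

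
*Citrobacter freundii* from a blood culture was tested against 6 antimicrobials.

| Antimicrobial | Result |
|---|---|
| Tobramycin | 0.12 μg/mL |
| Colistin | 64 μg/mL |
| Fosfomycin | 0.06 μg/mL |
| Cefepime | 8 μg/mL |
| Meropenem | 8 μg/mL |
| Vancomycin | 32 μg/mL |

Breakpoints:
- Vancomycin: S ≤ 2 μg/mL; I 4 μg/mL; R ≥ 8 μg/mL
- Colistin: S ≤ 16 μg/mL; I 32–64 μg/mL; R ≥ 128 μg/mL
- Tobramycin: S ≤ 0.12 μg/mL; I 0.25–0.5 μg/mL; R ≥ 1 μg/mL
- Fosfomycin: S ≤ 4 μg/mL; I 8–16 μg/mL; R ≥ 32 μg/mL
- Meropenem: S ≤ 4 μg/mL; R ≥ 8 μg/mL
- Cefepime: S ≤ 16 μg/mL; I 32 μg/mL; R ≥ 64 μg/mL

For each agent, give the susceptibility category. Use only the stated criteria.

S, I, S, S, R, R

Tobramycin: 0.12 μg/mL is ≤ 0.12 μg/mL — S
Colistin (64 μg/mL) in 32–64 μg/mL → Intermediate
Fosfomycin: 0.06 μg/mL is ≤ 4 μg/mL ⇒ susceptible
Cefepime 8 μg/mL: ≤ 16 μg/mL — Susceptible
Meropenem (8 μg/mL) ≥ 8 μg/mL ⇒ resistant
Vancomycin: 32 μg/mL is ≥ 8 μg/mL → Resistant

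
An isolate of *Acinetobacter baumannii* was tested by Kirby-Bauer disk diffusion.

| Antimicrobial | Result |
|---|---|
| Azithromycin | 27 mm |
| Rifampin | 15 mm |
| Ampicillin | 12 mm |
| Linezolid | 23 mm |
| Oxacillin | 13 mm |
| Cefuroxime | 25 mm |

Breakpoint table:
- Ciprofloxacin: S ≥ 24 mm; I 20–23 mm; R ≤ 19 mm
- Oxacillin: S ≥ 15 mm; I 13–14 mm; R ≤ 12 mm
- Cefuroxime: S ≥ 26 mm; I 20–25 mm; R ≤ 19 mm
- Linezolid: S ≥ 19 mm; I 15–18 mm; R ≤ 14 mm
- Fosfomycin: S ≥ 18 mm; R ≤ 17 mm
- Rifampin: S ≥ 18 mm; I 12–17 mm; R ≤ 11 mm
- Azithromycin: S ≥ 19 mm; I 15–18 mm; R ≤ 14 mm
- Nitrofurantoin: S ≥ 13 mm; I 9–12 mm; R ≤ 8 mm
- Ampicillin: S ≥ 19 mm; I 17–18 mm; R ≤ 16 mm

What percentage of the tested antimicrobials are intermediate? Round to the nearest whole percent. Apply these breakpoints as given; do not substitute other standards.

Azithromycin (27 mm) ≥ 19 mm — susceptible
Rifampin (15 mm) in 12–17 mm — Intermediate
Ampicillin (12 mm) ≤ 16 mm → Resistant
Linezolid 23 mm: ≥ 19 mm → susceptible
Oxacillin 13 mm: in 13–14 mm — Intermediate
Cefuroxime 25 mm: in 20–25 mm → intermediate
Intermediate: 3/6

50%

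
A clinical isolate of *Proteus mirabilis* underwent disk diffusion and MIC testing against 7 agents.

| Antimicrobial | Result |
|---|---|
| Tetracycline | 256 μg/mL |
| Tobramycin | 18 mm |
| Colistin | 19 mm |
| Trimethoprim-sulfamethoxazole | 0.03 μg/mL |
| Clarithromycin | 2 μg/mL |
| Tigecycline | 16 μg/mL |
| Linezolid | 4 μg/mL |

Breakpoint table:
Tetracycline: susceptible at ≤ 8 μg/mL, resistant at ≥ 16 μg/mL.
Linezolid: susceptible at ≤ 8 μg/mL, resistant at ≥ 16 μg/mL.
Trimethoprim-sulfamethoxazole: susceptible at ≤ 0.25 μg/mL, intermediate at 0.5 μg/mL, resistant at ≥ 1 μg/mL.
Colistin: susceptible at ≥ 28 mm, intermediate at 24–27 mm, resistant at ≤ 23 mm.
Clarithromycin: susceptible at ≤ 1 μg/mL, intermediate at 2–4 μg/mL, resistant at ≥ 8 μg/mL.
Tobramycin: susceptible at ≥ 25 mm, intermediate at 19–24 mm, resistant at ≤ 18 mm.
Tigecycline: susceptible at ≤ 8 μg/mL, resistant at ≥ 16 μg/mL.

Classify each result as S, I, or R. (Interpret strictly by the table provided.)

Tetracycline 256 μg/mL: ≥ 16 μg/mL ⇒ resistant
Tobramycin 18 mm: ≤ 18 mm ⇒ R
Colistin: 19 mm is ≤ 23 mm → resistant
Trimethoprim-sulfamethoxazole 0.03 μg/mL: ≤ 0.25 μg/mL — S
Clarithromycin: 2 μg/mL is in 2–4 μg/mL ⇒ Intermediate
Tigecycline 16 μg/mL: ≥ 16 μg/mL → resistant
Linezolid: 4 μg/mL is ≤ 8 μg/mL → S

R, R, R, S, I, R, S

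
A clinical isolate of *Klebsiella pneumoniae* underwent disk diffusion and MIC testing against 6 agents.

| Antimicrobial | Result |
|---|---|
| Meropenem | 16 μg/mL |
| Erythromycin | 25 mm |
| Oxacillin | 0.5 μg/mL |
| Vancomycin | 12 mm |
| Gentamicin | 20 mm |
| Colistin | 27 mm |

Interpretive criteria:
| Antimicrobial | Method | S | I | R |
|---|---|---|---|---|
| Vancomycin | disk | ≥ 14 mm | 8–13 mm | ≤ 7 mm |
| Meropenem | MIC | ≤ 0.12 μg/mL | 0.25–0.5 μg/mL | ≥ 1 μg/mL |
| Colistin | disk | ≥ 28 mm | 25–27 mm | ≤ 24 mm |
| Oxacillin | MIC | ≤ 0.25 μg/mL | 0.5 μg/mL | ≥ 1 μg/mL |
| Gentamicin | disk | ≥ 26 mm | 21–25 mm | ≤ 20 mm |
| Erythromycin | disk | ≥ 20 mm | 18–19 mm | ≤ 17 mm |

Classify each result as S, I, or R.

R, S, I, I, R, I

Meropenem 16 μg/mL: ≥ 1 μg/mL — R
Erythromycin 25 mm: ≥ 20 mm — S
Oxacillin 0.5 μg/mL: = 0.5 μg/mL — I
Vancomycin (12 mm) in 8–13 mm → intermediate
Gentamicin 20 mm: ≤ 20 mm → Resistant
Colistin (27 mm) in 25–27 mm ⇒ I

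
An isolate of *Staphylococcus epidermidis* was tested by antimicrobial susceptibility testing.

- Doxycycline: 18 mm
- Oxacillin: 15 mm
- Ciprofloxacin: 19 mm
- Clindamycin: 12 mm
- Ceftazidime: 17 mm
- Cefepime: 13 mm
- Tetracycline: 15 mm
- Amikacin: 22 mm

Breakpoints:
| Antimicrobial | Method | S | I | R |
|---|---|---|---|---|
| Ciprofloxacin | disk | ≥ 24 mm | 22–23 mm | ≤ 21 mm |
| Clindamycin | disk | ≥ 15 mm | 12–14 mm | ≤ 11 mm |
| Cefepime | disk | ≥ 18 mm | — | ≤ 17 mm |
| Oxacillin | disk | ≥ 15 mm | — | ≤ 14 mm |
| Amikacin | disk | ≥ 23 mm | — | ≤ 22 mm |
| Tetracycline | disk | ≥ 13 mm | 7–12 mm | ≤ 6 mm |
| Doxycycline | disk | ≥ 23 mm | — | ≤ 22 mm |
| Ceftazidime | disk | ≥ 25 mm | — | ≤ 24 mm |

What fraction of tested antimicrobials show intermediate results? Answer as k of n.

Doxycycline (18 mm) ≤ 22 mm — R
Oxacillin: 15 mm is ≥ 15 mm ⇒ Susceptible
Ciprofloxacin 19 mm: ≤ 21 mm ⇒ Resistant
Clindamycin 12 mm: in 12–14 mm → Intermediate
Ceftazidime: 17 mm is ≤ 24 mm — Resistant
Cefepime: 13 mm is ≤ 17 mm ⇒ resistant
Tetracycline: 15 mm is ≥ 13 mm → Susceptible
Amikacin: 22 mm is ≤ 22 mm ⇒ R
Intermediate: 1/8

1 of 8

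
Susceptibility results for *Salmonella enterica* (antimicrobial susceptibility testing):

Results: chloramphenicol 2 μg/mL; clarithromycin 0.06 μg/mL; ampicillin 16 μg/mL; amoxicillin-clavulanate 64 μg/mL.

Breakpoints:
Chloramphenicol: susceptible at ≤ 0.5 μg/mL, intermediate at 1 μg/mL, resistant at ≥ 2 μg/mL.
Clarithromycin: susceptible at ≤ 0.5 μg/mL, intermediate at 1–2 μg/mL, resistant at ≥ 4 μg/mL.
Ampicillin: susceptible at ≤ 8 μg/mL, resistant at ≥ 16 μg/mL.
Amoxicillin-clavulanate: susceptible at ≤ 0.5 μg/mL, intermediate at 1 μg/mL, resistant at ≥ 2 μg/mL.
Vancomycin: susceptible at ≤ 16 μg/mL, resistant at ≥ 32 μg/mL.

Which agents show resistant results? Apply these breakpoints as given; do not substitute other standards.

chloramphenicol, ampicillin, amoxicillin-clavulanate

Chloramphenicol 2 μg/mL: ≥ 2 μg/mL ⇒ resistant
Clarithromycin 0.06 μg/mL: ≤ 0.5 μg/mL ⇒ Susceptible
Ampicillin 16 μg/mL: ≥ 16 μg/mL → Resistant
Amoxicillin-clavulanate: 64 μg/mL is ≥ 2 μg/mL — R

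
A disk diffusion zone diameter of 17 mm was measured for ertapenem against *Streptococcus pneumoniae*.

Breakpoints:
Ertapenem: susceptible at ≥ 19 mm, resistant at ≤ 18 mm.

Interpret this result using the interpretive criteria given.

Ertapenem: 17 mm is ≤ 18 mm → resistant

R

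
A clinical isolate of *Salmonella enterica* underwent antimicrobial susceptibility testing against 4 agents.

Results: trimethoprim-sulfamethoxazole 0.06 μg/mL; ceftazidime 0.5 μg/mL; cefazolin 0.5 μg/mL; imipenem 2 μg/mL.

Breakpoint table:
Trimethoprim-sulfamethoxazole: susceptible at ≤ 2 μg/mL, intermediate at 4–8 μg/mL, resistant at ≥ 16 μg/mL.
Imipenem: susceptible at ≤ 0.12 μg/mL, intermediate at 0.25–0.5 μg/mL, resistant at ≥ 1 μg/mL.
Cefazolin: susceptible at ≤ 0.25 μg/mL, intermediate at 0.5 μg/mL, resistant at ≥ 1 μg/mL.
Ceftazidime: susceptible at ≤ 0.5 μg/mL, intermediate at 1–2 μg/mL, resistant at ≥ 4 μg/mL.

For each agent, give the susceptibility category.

S, S, I, R

Trimethoprim-sulfamethoxazole: 0.06 μg/mL is ≤ 2 μg/mL — Susceptible
Ceftazidime: 0.5 μg/mL is ≤ 0.5 μg/mL ⇒ Susceptible
Cefazolin 0.5 μg/mL: = 0.5 μg/mL — I
Imipenem: 2 μg/mL is ≥ 1 μg/mL — resistant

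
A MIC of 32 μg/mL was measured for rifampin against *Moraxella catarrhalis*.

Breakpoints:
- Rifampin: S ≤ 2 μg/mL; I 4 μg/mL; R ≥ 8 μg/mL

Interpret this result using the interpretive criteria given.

Resistant

Rifampin (32 μg/mL) ≥ 8 μg/mL → R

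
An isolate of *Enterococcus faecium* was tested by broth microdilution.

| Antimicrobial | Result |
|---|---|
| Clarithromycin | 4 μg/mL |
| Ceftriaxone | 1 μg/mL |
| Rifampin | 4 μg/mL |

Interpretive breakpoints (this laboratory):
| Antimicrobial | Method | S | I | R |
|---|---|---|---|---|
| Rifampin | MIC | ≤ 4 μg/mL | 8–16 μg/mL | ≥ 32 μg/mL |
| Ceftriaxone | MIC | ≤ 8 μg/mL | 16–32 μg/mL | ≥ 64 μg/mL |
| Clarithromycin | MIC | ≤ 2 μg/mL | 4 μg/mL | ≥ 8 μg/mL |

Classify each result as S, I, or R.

I, S, S

Clarithromycin (4 μg/mL) = 4 μg/mL ⇒ Intermediate
Ceftriaxone: 1 μg/mL is ≤ 8 μg/mL → S
Rifampin 4 μg/mL: ≤ 4 μg/mL — susceptible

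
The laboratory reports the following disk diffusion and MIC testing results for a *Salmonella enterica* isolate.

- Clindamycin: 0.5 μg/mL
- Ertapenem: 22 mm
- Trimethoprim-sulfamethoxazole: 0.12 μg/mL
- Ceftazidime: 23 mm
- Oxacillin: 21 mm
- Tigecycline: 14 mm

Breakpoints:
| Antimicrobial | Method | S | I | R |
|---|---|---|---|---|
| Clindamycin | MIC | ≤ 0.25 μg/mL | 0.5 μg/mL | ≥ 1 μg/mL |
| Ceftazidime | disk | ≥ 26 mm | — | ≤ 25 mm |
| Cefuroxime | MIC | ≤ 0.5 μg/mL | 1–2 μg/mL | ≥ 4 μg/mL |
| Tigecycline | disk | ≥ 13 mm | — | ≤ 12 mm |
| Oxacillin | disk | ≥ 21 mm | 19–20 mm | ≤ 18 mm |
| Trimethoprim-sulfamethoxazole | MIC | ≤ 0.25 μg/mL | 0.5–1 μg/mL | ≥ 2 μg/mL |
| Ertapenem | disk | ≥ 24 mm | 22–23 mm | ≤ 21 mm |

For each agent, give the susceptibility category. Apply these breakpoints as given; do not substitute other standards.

Clindamycin 0.5 μg/mL: = 0.5 μg/mL ⇒ intermediate
Ertapenem: 22 mm is in 22–23 mm — Intermediate
Trimethoprim-sulfamethoxazole (0.12 μg/mL) ≤ 0.25 μg/mL ⇒ susceptible
Ceftazidime (23 mm) ≤ 25 mm ⇒ R
Oxacillin (21 mm) ≥ 21 mm ⇒ susceptible
Tigecycline: 14 mm is ≥ 13 mm ⇒ susceptible

I, I, S, R, S, S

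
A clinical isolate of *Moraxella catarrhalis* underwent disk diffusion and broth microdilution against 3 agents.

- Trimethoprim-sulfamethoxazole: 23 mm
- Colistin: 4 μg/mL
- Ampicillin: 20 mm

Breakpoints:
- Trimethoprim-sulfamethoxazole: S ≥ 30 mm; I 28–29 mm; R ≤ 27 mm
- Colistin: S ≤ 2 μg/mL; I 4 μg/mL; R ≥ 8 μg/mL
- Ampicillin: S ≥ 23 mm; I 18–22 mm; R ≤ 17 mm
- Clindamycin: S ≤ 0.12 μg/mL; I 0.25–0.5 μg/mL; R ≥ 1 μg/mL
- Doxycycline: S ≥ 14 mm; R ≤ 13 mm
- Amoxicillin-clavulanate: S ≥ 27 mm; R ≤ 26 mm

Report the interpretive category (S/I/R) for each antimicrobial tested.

Trimethoprim-sulfamethoxazole (23 mm) ≤ 27 mm ⇒ resistant
Colistin: 4 μg/mL is = 4 μg/mL — intermediate
Ampicillin 20 mm: in 18–22 mm → intermediate

R, I, I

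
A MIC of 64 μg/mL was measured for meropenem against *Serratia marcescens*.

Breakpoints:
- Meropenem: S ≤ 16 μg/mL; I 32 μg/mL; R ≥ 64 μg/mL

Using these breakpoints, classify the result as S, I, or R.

R

Meropenem 64 μg/mL: ≥ 64 μg/mL ⇒ R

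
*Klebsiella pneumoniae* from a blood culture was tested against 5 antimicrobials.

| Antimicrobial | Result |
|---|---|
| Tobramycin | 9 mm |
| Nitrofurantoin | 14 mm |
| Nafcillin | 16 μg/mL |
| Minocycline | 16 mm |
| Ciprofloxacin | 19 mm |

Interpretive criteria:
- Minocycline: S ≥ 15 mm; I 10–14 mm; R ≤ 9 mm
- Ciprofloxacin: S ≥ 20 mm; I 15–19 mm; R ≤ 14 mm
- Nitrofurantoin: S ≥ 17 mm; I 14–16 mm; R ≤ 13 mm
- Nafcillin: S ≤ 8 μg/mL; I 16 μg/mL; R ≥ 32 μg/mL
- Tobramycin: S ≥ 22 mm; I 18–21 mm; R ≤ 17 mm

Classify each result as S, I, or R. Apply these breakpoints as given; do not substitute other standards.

R, I, I, S, I

Tobramycin (9 mm) ≤ 17 mm — resistant
Nitrofurantoin (14 mm) in 14–16 mm → I
Nafcillin 16 μg/mL: = 16 μg/mL ⇒ Intermediate
Minocycline (16 mm) ≥ 15 mm ⇒ Susceptible
Ciprofloxacin: 19 mm is in 15–19 mm — Intermediate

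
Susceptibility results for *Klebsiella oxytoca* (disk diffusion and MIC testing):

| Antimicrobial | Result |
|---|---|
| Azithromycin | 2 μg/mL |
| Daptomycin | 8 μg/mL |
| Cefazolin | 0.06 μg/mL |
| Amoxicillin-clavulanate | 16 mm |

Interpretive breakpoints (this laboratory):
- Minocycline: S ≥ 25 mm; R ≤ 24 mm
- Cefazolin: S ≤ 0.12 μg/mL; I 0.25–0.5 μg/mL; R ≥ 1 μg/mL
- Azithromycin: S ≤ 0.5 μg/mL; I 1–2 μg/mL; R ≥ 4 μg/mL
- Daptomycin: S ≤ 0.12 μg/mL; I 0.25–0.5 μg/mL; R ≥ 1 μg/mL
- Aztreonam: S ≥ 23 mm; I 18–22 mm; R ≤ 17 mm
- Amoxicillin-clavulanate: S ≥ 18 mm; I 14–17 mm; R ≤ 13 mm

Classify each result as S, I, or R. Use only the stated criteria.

I, R, S, I

Azithromycin (2 μg/mL) in 1–2 μg/mL ⇒ I
Daptomycin 8 μg/mL: ≥ 1 μg/mL — resistant
Cefazolin: 0.06 μg/mL is ≤ 0.12 μg/mL → S
Amoxicillin-clavulanate 16 mm: in 14–17 mm → I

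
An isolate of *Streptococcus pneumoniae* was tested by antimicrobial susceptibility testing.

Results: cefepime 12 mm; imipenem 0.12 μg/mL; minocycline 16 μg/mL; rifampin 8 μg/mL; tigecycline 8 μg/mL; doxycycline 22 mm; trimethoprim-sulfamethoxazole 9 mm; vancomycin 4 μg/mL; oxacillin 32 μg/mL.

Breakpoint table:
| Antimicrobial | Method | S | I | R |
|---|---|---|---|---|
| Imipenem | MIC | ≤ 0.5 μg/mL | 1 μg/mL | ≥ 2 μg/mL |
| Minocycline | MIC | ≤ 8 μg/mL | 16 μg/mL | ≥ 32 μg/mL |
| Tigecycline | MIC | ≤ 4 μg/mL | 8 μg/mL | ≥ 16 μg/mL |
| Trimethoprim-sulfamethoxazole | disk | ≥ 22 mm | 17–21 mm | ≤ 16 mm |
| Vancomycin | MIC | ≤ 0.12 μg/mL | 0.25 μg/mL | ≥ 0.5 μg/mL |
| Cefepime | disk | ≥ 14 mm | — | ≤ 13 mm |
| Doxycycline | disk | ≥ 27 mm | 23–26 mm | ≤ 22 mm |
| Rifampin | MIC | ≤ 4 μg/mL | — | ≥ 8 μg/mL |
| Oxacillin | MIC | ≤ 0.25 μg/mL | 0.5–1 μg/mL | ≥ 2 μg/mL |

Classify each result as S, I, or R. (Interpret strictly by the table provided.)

Cefepime 12 mm: ≤ 13 mm → resistant
Imipenem (0.12 μg/mL) ≤ 0.5 μg/mL ⇒ susceptible
Minocycline: 16 μg/mL is = 16 μg/mL ⇒ intermediate
Rifampin: 8 μg/mL is ≥ 8 μg/mL ⇒ R
Tigecycline 8 μg/mL: = 8 μg/mL → Intermediate
Doxycycline 22 mm: ≤ 22 mm ⇒ R
Trimethoprim-sulfamethoxazole: 9 mm is ≤ 16 mm — R
Vancomycin 4 μg/mL: ≥ 0.5 μg/mL — R
Oxacillin 32 μg/mL: ≥ 2 μg/mL ⇒ Resistant

R, S, I, R, I, R, R, R, R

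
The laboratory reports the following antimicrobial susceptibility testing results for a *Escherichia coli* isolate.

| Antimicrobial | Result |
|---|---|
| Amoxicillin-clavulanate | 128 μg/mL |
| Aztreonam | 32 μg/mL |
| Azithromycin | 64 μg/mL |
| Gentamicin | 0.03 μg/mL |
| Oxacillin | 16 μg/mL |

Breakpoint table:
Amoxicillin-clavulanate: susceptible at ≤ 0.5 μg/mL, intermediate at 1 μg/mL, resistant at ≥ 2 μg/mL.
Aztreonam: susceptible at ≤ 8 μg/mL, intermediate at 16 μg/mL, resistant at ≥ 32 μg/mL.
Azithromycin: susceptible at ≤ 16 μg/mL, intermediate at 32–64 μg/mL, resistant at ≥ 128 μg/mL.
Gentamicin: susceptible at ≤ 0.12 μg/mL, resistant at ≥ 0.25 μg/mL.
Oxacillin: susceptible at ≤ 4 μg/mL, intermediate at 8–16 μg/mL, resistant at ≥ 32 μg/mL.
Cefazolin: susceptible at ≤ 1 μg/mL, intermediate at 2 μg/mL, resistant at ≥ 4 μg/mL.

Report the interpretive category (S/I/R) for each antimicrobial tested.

Amoxicillin-clavulanate (128 μg/mL) ≥ 2 μg/mL → R
Aztreonam: 32 μg/mL is ≥ 32 μg/mL — R
Azithromycin (64 μg/mL) in 32–64 μg/mL → I
Gentamicin 0.03 μg/mL: ≤ 0.12 μg/mL → S
Oxacillin 16 μg/mL: in 8–16 μg/mL — I

R, R, I, S, I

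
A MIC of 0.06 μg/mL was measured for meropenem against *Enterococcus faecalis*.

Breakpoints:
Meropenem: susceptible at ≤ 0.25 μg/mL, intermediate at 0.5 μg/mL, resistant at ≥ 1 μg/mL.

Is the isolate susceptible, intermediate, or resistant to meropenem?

S

Meropenem 0.06 μg/mL: ≤ 0.25 μg/mL ⇒ S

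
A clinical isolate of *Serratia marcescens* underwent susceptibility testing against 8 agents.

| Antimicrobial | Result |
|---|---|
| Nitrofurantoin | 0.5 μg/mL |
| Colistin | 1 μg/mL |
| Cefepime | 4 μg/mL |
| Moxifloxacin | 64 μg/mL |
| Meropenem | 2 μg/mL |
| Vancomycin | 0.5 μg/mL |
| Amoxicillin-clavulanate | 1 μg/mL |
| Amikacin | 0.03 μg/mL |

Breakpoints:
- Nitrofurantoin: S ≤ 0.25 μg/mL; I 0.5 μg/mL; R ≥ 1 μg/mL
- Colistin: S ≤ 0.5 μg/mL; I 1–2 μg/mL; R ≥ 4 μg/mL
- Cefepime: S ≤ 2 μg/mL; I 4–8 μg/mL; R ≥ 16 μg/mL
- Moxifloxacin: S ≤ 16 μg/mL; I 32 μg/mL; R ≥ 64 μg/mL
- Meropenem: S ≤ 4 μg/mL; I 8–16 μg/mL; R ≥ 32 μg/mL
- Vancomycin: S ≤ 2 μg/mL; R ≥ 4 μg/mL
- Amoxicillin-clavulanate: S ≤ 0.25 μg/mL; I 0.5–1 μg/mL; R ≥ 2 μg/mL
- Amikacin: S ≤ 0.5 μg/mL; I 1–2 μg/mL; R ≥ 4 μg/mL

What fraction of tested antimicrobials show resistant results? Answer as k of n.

Nitrofurantoin (0.5 μg/mL) = 0.5 μg/mL — I
Colistin: 1 μg/mL is in 1–2 μg/mL ⇒ I
Cefepime 4 μg/mL: in 4–8 μg/mL → intermediate
Moxifloxacin 64 μg/mL: ≥ 64 μg/mL ⇒ R
Meropenem 2 μg/mL: ≤ 4 μg/mL — Susceptible
Vancomycin: 0.5 μg/mL is ≤ 2 μg/mL ⇒ S
Amoxicillin-clavulanate 1 μg/mL: in 0.5–1 μg/mL — Intermediate
Amikacin (0.03 μg/mL) ≤ 0.5 μg/mL → susceptible
Resistant: 1/8

1 of 8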